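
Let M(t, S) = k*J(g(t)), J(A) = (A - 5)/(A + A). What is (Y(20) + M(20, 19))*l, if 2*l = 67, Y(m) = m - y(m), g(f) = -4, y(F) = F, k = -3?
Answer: -1809/16 ≈ -113.06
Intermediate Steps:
J(A) = (-5 + A)/(2*A) (J(A) = (-5 + A)/((2*A)) = (-5 + A)*(1/(2*A)) = (-5 + A)/(2*A))
Y(m) = 0 (Y(m) = m - m = 0)
M(t, S) = -27/8 (M(t, S) = -3*(-5 - 4)/(2*(-4)) = -3*(-1)*(-9)/(2*4) = -3*9/8 = -27/8)
l = 67/2 (l = (½)*67 = 67/2 ≈ 33.500)
(Y(20) + M(20, 19))*l = (0 - 27/8)*(67/2) = -27/8*67/2 = -1809/16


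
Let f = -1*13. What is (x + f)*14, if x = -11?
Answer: -336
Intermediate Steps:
f = -13
(x + f)*14 = (-11 - 13)*14 = -24*14 = -336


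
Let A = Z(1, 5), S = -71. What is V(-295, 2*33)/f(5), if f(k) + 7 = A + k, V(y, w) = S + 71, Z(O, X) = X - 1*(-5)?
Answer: 0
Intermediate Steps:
Z(O, X) = 5 + X (Z(O, X) = X + 5 = 5 + X)
A = 10 (A = 5 + 5 = 10)
V(y, w) = 0 (V(y, w) = -71 + 71 = 0)
f(k) = 3 + k (f(k) = -7 + (10 + k) = 3 + k)
V(-295, 2*33)/f(5) = 0/(3 + 5) = 0/8 = 0*(⅛) = 0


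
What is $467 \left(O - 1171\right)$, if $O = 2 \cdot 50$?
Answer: $-500157$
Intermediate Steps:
$O = 100$
$467 \left(O - 1171\right) = 467 \left(100 - 1171\right) = 467 \left(-1071\right) = -500157$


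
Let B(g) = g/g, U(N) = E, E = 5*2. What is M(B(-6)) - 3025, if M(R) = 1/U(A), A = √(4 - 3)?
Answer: -30249/10 ≈ -3024.9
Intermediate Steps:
E = 10
A = 1 (A = √1 = 1)
U(N) = 10
B(g) = 1
M(R) = ⅒ (M(R) = 1/10 = ⅒)
M(B(-6)) - 3025 = ⅒ - 3025 = -30249/10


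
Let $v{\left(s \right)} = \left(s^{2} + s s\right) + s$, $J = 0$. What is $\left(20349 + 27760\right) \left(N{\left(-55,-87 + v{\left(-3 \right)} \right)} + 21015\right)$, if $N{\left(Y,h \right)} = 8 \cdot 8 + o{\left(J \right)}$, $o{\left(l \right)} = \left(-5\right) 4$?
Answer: $1013127431$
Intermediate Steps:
$o{\left(l \right)} = -20$
$v{\left(s \right)} = s + 2 s^{2}$ ($v{\left(s \right)} = \left(s^{2} + s^{2}\right) + s = 2 s^{2} + s = s + 2 s^{2}$)
$N{\left(Y,h \right)} = 44$ ($N{\left(Y,h \right)} = 8 \cdot 8 - 20 = 64 - 20 = 44$)
$\left(20349 + 27760\right) \left(N{\left(-55,-87 + v{\left(-3 \right)} \right)} + 21015\right) = \left(20349 + 27760\right) \left(44 + 21015\right) = 48109 \cdot 21059 = 1013127431$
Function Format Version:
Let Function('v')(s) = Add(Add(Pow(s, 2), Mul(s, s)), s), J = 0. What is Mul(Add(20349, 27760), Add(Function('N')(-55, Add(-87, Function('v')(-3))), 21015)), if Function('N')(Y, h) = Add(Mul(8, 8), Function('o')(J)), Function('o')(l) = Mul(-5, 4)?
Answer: 1013127431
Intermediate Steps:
Function('o')(l) = -20
Function('v')(s) = Add(s, Mul(2, Pow(s, 2))) (Function('v')(s) = Add(Add(Pow(s, 2), Pow(s, 2)), s) = Add(Mul(2, Pow(s, 2)), s) = Add(s, Mul(2, Pow(s, 2))))
Function('N')(Y, h) = 44 (Function('N')(Y, h) = Add(Mul(8, 8), -20) = Add(64, -20) = 44)
Mul(Add(20349, 27760), Add(Function('N')(-55, Add(-87, Function('v')(-3))), 21015)) = Mul(Add(20349, 27760), Add(44, 21015)) = Mul(48109, 21059) = 1013127431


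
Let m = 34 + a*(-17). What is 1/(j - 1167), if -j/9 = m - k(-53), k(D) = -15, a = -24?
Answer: -1/5280 ≈ -0.00018939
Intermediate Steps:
m = 442 (m = 34 - 24*(-17) = 34 + 408 = 442)
j = -4113 (j = -9*(442 - 1*(-15)) = -9*(442 + 15) = -9*457 = -4113)
1/(j - 1167) = 1/(-4113 - 1167) = 1/(-5280) = -1/5280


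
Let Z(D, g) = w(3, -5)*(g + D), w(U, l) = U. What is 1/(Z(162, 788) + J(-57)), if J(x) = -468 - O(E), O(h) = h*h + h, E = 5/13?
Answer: 169/402468 ≈ 0.00041991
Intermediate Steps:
E = 5/13 (E = 5*(1/13) = 5/13 ≈ 0.38462)
O(h) = h + h² (O(h) = h² + h = h + h²)
J(x) = -79182/169 (J(x) = -468 - 5*(1 + 5/13)/13 = -468 - 5*18/(13*13) = -468 - 1*90/169 = -468 - 90/169 = -79182/169)
Z(D, g) = 3*D + 3*g (Z(D, g) = 3*(g + D) = 3*(D + g) = 3*D + 3*g)
1/(Z(162, 788) + J(-57)) = 1/((3*162 + 3*788) - 79182/169) = 1/((486 + 2364) - 79182/169) = 1/(2850 - 79182/169) = 1/(402468/169) = 169/402468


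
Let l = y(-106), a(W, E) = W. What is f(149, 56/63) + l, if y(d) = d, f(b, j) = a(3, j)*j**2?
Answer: -2798/27 ≈ -103.63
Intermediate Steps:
f(b, j) = 3*j**2
l = -106
f(149, 56/63) + l = 3*(56/63)**2 - 106 = 3*(56*(1/63))**2 - 106 = 3*(8/9)**2 - 106 = 3*(64/81) - 106 = 64/27 - 106 = -2798/27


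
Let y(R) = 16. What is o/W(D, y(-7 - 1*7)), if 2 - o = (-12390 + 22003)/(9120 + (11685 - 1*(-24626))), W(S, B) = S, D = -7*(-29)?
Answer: 11607/1317499 ≈ 0.0088099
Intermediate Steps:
D = 203
o = 81249/45431 (o = 2 - (-12390 + 22003)/(9120 + (11685 - 1*(-24626))) = 2 - 9613/(9120 + (11685 + 24626)) = 2 - 9613/(9120 + 36311) = 2 - 9613/45431 = 81249/45431 ≈ 1.7884)
o/W(D, y(-7 - 1*7)) = (81249/45431)/203 = (81249/45431)*(1/203) = 11607/1317499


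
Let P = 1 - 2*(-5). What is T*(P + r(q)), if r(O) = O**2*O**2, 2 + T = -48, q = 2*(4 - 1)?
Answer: -65350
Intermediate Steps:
P = 11 (P = 1 + 10 = 11)
q = 6 (q = 2*3 = 6)
T = -50 (T = -2 - 48 = -50)
r(O) = O**4
T*(P + r(q)) = -50*(11 + 6**4) = -50*(11 + 1296) = -50*1307 = -65350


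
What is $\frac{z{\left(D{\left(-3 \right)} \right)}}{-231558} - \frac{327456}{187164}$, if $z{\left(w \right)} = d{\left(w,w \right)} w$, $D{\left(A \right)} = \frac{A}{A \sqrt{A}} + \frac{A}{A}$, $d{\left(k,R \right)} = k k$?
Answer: $- \frac{3032}{1733} + \frac{4 i \sqrt{3}}{1042011} \approx -1.7496 + 6.6489 \cdot 10^{-6} i$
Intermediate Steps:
$d{\left(k,R \right)} = k^{2}$
$D{\left(A \right)} = 1 + \frac{1}{\sqrt{A}}$ ($D{\left(A \right)} = \frac{A}{A^{\frac{3}{2}}} + 1 = \frac{1}{\sqrt{A}} + 1 = 1 + \frac{1}{\sqrt{A}}$)
$z{\left(w \right)} = w^{3}$ ($z{\left(w \right)} = w^{2} w = w^{3}$)
$\frac{z{\left(D{\left(-3 \right)} \right)}}{-231558} - \frac{327456}{187164} = \frac{\left(1 + \frac{1}{\sqrt{-3}}\right)^{3}}{-231558} - \frac{327456}{187164} = \left(1 - \frac{i \sqrt{3}}{3}\right)^{3} \left(- \frac{1}{231558}\right) - \frac{3032}{1733} = - \frac{\left(1 - \frac{i \sqrt{3}}{3}\right)^{3}}{231558} - \frac{3032}{1733} = - \frac{3032}{1733} - \frac{\left(1 - \frac{i \sqrt{3}}{3}\right)^{3}}{231558}$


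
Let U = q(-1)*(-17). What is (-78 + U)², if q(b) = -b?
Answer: 9025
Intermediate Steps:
U = -17 (U = -1*(-1)*(-17) = 1*(-17) = -17)
(-78 + U)² = (-78 - 17)² = (-95)² = 9025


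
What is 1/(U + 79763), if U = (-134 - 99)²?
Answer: 1/134052 ≈ 7.4598e-6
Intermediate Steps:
U = 54289 (U = (-233)² = 54289)
1/(U + 79763) = 1/(54289 + 79763) = 1/134052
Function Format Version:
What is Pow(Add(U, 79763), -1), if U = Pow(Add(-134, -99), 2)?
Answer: Rational(1, 134052) ≈ 7.4598e-6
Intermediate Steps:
U = 54289 (U = Pow(-233, 2) = 54289)
Pow(Add(U, 79763), -1) = Pow(Add(54289, 79763), -1) = Pow(134052, -1) = Rational(1, 134052)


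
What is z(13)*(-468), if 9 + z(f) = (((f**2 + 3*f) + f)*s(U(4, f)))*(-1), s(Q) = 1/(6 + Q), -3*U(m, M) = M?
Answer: 331344/5 ≈ 66269.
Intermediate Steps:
U(m, M) = -M/3
z(f) = -9 - (f**2 + 4*f)/(6 - f/3) (z(f) = -9 + (((f**2 + 3*f) + f)/(6 - f/3))*(-1) = -9 + ((f**2 + 4*f)/(6 - f/3))*(-1) = -9 - (f**2 + 4*f)/(6 - f/3))
z(13)*(-468) = (3*(54 + 13 + 13**2)/(-18 + 13))*(-468) = (3*(54 + 13 + 169)/(-5))*(-468) = (3*(-1/5)*236)*(-468) = -708/5*(-468) = 331344/5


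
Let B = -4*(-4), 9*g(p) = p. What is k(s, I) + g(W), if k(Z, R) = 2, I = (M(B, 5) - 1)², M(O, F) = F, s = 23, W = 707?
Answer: 725/9 ≈ 80.556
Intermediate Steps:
g(p) = p/9
B = 16
I = 16 (I = (5 - 1)² = 4² = 16)
k(s, I) + g(W) = 2 + (⅑)*707 = 2 + 707/9 = 725/9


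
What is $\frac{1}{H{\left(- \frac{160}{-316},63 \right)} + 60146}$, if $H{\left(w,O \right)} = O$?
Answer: $\frac{1}{60209} \approx 1.6609 \cdot 10^{-5}$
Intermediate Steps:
$\frac{1}{H{\left(- \frac{160}{-316},63 \right)} + 60146} = \frac{1}{63 + 60146} = \frac{1}{60209}$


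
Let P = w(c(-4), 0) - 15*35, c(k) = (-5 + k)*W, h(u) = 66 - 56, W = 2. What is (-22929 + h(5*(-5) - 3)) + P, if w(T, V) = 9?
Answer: -23435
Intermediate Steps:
h(u) = 10
c(k) = -10 + 2*k (c(k) = (-5 + k)*2 = -10 + 2*k)
P = -516 (P = 9 - 15*35 = 9 - 525 = -516)
(-22929 + h(5*(-5) - 3)) + P = (-22929 + 10) - 516 = -22919 - 516 = -23435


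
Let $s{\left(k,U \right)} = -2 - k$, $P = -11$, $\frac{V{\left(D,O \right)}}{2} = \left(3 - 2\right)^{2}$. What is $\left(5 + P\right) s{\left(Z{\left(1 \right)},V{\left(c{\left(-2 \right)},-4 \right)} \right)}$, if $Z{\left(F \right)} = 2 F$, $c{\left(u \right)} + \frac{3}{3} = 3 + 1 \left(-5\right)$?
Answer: $24$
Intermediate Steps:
$c{\left(u \right)} = -3$ ($c{\left(u \right)} = -1 + \left(3 + 1 \left(-5\right)\right) = -1 + \left(3 - 5\right) = -1 - 2 = -3$)
$V{\left(D,O \right)} = 2$ ($V{\left(D,O \right)} = 2 \left(3 - 2\right)^{2} = 2 \cdot 1^{2} = 2 \cdot 1 = 2$)
$\left(5 + P\right) s{\left(Z{\left(1 \right)},V{\left(c{\left(-2 \right)},-4 \right)} \right)} = \left(5 - 11\right) \left(-2 - 2 \cdot 1\right) = - 6 \left(-2 - 2\right) = \left(-6\right) \left(-4\right) = 24$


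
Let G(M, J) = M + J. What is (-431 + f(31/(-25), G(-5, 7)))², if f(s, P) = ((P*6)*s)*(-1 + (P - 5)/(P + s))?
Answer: 28817439049/225625 ≈ 1.2772e+5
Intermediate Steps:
G(M, J) = J + M
f(s, P) = 6*P*s*(-1 + (-5 + P)/(P + s)) (f(s, P) = ((6*P)*s)*(-1 + (-5 + P)/(P + s)) = (6*P*s)*(-1 + (-5 + P)/(P + s)) = 6*P*s*(-1 + (-5 + P)/(P + s)))
(-431 + f(31/(-25), G(-5, 7)))² = (-431 - 6*(7 - 5)*31/(-25)*(5 + 31/(-25))/((7 - 5) + 31/(-25)))² = (-431 - 6*2*31*(-1/25)*(5 + 31*(-1/25))/(2 + 31*(-1/25)))² = (-431 - 6*2*(-31/25)*(5 - 31/25)/(2 - 31/25))² = (-431 - 6*2*(-31/25)*94/25/19/25)² = (-431 - 6*2*(-31/25)*25/19*94/25)² = (-431 + 34968/475)² = (-169757/475)² = 28817439049/225625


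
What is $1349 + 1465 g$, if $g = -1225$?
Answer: $-1793276$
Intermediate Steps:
$1349 + 1465 g = 1349 + 1465 \left(-1225\right) = 1349 - 1794625 = -1793276$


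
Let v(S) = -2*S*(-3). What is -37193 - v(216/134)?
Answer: -2492579/67 ≈ -37203.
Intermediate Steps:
v(S) = 6*S
-37193 - v(216/134) = -37193 - 6*216/134 = -37193 - 6*216*(1/134) = -37193 - 6*108/67 = -37193 - 1*648/67 = -37193 - 648/67 = -2492579/67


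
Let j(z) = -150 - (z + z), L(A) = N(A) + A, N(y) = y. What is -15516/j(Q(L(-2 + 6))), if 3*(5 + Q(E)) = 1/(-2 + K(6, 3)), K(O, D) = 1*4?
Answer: 46548/421 ≈ 110.57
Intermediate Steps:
K(O, D) = 4
L(A) = 2*A (L(A) = A + A = 2*A)
Q(E) = -29/6 (Q(E) = -5 + 1/(3*(-2 + 4)) = -5 + (1/3)/2 = -5 + (1/3)*(1/2) = -5 + 1/6 = -29/6)
j(z) = -150 - 2*z
-15516/j(Q(L(-2 + 6))) = -15516/(-150 - 2*(-29/6)) = -15516/(-150 + 29/3) = -15516/(-421/3) = -15516*(-3/421) = 46548/421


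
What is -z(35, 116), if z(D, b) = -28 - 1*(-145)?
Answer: -117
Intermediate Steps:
z(D, b) = 117 (z(D, b) = -28 + 145 = 117)
-z(35, 116) = -1*117 = -117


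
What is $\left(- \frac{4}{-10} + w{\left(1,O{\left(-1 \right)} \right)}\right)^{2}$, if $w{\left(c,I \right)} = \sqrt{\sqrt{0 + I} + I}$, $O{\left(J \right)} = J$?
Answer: $\frac{\left(2 + 5 \sqrt{-1 + i}\right)^{2}}{25} \approx -0.47593 + 1.8789 i$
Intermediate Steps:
$w{\left(c,I \right)} = \sqrt{I + \sqrt{I}}$ ($w{\left(c,I \right)} = \sqrt{\sqrt{I} + I} = \sqrt{I + \sqrt{I}}$)
$\left(- \frac{4}{-10} + w{\left(1,O{\left(-1 \right)} \right)}\right)^{2} = \left(- \frac{4}{-10} + \sqrt{-1 + \sqrt{-1}}\right)^{2} = \left(\left(-4\right) \left(- \frac{1}{10}\right) + \sqrt{-1 + i}\right)^{2} = \left(\frac{2}{5} + \sqrt{-1 + i}\right)^{2}$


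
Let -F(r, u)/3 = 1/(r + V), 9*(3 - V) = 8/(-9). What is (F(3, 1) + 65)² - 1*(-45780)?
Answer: 12187473769/244036 ≈ 49941.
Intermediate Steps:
V = 251/81 (V = 3 - 8/(9*(-9)) = 3 - 8*(-1)/(9*9) = 3 - ⅑*(-8/9) = 3 + 8/81 = 251/81 ≈ 3.0988)
F(r, u) = -3/(251/81 + r) (F(r, u) = -3/(r + 251/81) = -3/(251/81 + r))
(F(3, 1) + 65)² - 1*(-45780) = (-243/(251 + 81*3) + 65)² - 1*(-45780) = (-243/(251 + 243) + 65)² + 45780 = (-243/494 + 65)² + 45780 = (31867/494)² + 45780 = 1015505689/244036 + 45780 = 12187473769/244036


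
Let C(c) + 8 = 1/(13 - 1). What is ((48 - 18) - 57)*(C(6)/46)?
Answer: 855/184 ≈ 4.6467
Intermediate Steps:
C(c) = -95/12 (C(c) = -8 + 1/(13 - 1) = -8 + 1/12 = -95/12)
((48 - 18) - 57)*(C(6)/46) = ((48 - 18) - 57)*(-95/12/46) = (30 - 57)*(-95/12*1/46) = -27*(-95/552) = 855/184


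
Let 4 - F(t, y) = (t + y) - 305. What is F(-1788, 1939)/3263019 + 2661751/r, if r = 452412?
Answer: 2895138522455/492076317276 ≈ 5.8835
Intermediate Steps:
F(t, y) = 309 - t - y (F(t, y) = 4 - ((t + y) - 305) = 4 - (-305 + t + y) = 4 + (305 - t - y) = 309 - t - y)
F(-1788, 1939)/3263019 + 2661751/r = (309 - 1*(-1788) - 1*1939)/3263019 + 2661751/452412 = (309 + 1788 - 1939)*(1/3263019) + 2661751*(1/452412) = 158*(1/3263019) + 2661751/452412 = 158/3263019 + 2661751/452412 = 2895138522455/492076317276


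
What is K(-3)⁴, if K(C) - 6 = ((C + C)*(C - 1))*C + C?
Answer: 22667121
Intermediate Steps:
K(C) = 6 + C + 2*C²*(-1 + C) (K(C) = 6 + (((C + C)*(C - 1))*C + C) = 6 + (((2*C)*(-1 + C))*C + C) = 6 + ((2*C*(-1 + C))*C + C) = 6 + (2*C²*(-1 + C) + C) = 6 + (C + 2*C²*(-1 + C)) = 6 + C + 2*C²*(-1 + C))
K(-3)⁴ = (6 - 3 - 2*(-3)² + 2*(-3)³)⁴ = (6 - 3 - 2*9 + 2*(-27))⁴ = (6 - 3 - 18 - 54)⁴ = (-69)⁴ = 22667121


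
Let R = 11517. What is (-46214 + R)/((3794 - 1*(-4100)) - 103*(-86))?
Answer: -34697/16752 ≈ -2.0712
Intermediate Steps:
(-46214 + R)/((3794 - 1*(-4100)) - 103*(-86)) = (-46214 + 11517)/((3794 - 1*(-4100)) - 103*(-86)) = -34697/((3794 + 4100) + 8858) = -34697/(7894 + 8858) = -34697/16752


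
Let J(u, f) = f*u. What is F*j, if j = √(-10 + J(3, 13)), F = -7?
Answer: -7*√29 ≈ -37.696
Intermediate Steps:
j = √29 (j = √(-10 + 13*3) = √(-10 + 39) = √29 ≈ 5.3852)
F*j = -7*√29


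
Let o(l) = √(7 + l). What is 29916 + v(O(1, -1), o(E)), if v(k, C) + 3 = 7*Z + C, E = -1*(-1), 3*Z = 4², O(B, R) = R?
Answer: 89851/3 + 2*√2 ≈ 29953.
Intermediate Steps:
Z = 16/3 (Z = (⅓)*4² = (⅓)*16 = 16/3 ≈ 5.3333)
E = 1
v(k, C) = 103/3 + C (v(k, C) = -3 + (7*(16/3) + C) = -3 + (112/3 + C) = 103/3 + C)
29916 + v(O(1, -1), o(E)) = 29916 + (103/3 + √(7 + 1)) = 29916 + (103/3 + √8) = 29916 + (103/3 + 2*√2) = 89851/3 + 2*√2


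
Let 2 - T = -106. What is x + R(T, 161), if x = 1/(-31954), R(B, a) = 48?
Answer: 1533791/31954 ≈ 48.000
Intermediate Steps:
T = 108 (T = 2 - 1*(-106) = 2 + 106 = 108)
x = -1/31954 ≈ -3.1295e-5
x + R(T, 161) = -1/31954 + 48 = 1533791/31954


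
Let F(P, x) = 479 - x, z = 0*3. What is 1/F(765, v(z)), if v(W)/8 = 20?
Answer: 1/319 ≈ 0.0031348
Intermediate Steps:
z = 0
v(W) = 160 (v(W) = 8*20 = 160)
1/F(765, v(z)) = 1/(479 - 1*160) = 1/(479 - 160) = 1/319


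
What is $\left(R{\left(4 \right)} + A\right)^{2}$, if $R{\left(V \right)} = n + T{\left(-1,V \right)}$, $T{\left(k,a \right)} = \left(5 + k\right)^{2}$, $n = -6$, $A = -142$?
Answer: $17424$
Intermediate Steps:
$R{\left(V \right)} = 10$ ($R{\left(V \right)} = -6 + \left(5 - 1\right)^{2} = -6 + 4^{2} = -6 + 16 = 10$)
$\left(R{\left(4 \right)} + A\right)^{2} = \left(10 - 142\right)^{2} = \left(-132\right)^{2} = 17424$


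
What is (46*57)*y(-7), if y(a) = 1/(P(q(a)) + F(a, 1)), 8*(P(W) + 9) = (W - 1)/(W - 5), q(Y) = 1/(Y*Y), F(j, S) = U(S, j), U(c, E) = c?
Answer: -319884/973 ≈ -328.76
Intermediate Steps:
F(j, S) = S
q(Y) = Y⁻² (q(Y) = 1/(Y²) = Y⁻²)
P(W) = -9 + (-1 + W)/(8*(-5 + W)) (P(W) = -9 + ((W - 1)/(W - 5))/8 = -9 + ((-1 + W)/(-5 + W))/8 = -9 + (-1 + W)/(8*(-5 + W)))
y(a) = 1/(1 + (359 - 71/a²)/(8*(-5 + a⁻²))) (y(a) = 1/((359 - 71/a²)/(8*(-5 + a⁻²)) + 1) = 1/(1 + (359 - 71/a²)/(8*(-5 + a⁻²))))
(46*57)*y(-7) = (46*57)*(8*(-1 + 5*(-7)²)/(63 - 319*(-7)²)) = 2622*(8*(-1 + 5*49)/(63 - 319*49)) = 2622*(8*(-1 + 245)/(63 - 15631)) = 2622*(8*244/(-15568)) = 2622*(8*(-1/15568)*244) = 2622*(-122/973) = -319884/973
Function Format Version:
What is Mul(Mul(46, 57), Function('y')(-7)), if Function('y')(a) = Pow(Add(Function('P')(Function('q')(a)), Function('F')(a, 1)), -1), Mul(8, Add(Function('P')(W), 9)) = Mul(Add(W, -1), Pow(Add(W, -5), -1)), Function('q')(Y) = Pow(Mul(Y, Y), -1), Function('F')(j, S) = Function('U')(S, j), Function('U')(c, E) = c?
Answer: Rational(-319884, 973) ≈ -328.76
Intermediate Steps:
Function('F')(j, S) = S
Function('q')(Y) = Pow(Y, -2) (Function('q')(Y) = Pow(Pow(Y, 2), -1) = Pow(Y, -2))
Function('P')(W) = Add(-9, Mul(Rational(1, 8), Pow(Add(-5, W), -1), Add(-1, W))) (Function('P')(W) = Add(-9, Mul(Rational(1, 8), Mul(Add(W, -1), Pow(Add(W, -5), -1)))) = Add(-9, Mul(Rational(1, 8), Mul(Add(-1, W), Pow(Add(-5, W), -1)))) = Add(-9, Mul(Rational(1, 8), Mul(Pow(Add(-5, W), -1), Add(-1, W)))) = Add(-9, Mul(Rational(1, 8), Pow(Add(-5, W), -1), Add(-1, W))))
Function('y')(a) = Pow(Add(1, Mul(Rational(1, 8), Pow(Add(-5, Pow(a, -2)), -1), Add(359, Mul(-71, Pow(a, -2))))), -1) (Function('y')(a) = Pow(Add(Mul(Rational(1, 8), Pow(Add(-5, Pow(a, -2)), -1), Add(359, Mul(-71, Pow(a, -2)))), 1), -1) = Pow(Add(1, Mul(Rational(1, 8), Pow(Add(-5, Pow(a, -2)), -1), Add(359, Mul(-71, Pow(a, -2))))), -1))
Mul(Mul(46, 57), Function('y')(-7)) = Mul(Mul(46, 57), Mul(8, Pow(Add(63, Mul(-319, Pow(-7, 2))), -1), Add(-1, Mul(5, Pow(-7, 2))))) = Mul(2622, Mul(8, Pow(Add(63, Mul(-319, 49)), -1), Add(-1, Mul(5, 49)))) = Mul(2622, Mul(8, Pow(Add(63, -15631), -1), Add(-1, 245))) = Mul(2622, Mul(8, Pow(-15568, -1), 244)) = Mul(2622, Mul(8, Rational(-1, 15568), 244)) = Mul(2622, Rational(-122, 973)) = Rational(-319884, 973)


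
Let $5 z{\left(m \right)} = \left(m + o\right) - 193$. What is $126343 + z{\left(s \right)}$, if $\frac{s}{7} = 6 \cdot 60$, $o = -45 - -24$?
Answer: $\frac{634021}{5} \approx 1.268 \cdot 10^{5}$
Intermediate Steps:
$o = -21$ ($o = -45 + 24 = -21$)
$s = 2520$ ($s = 7 \cdot 6 \cdot 60 = 7 \cdot 360 = 2520$)
$z{\left(m \right)} = - \frac{214}{5} + \frac{m}{5}$ ($z{\left(m \right)} = \frac{\left(m - 21\right) - 193}{5} = \frac{\left(-21 + m\right) - 193}{5} = \frac{-214 + m}{5} = - \frac{214}{5} + \frac{m}{5}$)
$126343 + z{\left(s \right)} = 126343 + \left(- \frac{214}{5} + \frac{1}{5} \cdot 2520\right) = 126343 + \left(- \frac{214}{5} + 504\right) = 126343 + \frac{2306}{5} = \frac{634021}{5}$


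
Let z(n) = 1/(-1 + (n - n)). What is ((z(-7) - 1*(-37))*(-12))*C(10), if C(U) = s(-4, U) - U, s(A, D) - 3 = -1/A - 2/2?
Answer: 3348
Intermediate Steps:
z(n) = -1 (z(n) = 1/(-1 + 0) = 1/(-1) = -1)
s(A, D) = 2 - 1/A (s(A, D) = 3 + (-1/A - 2/2) = 3 + (-1/A - 2*½) = 3 + (-1/A - 1) = 3 + (-1 - 1/A) = 2 - 1/A)
C(U) = 9/4 - U (C(U) = (2 - 1/(-4)) - U = (2 - 1*(-¼)) - U = (2 + ¼) - U = 9/4 - U)
((z(-7) - 1*(-37))*(-12))*C(10) = ((-1 - 1*(-37))*(-12))*(9/4 - 1*10) = ((-1 + 37)*(-12))*(9/4 - 10) = (36*(-12))*(-31/4) = -432*(-31/4) = 3348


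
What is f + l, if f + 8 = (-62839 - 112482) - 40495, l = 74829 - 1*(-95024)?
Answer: -45971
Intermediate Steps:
l = 169853 (l = 74829 + 95024 = 169853)
f = -215824 (f = -8 + ((-62839 - 112482) - 40495) = -8 + (-175321 - 40495) = -8 - 215816 = -215824)
f + l = -215824 + 169853 = -45971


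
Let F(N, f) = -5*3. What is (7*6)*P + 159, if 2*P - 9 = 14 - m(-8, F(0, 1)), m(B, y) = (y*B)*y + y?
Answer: 38757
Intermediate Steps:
F(N, f) = -15
m(B, y) = y + B*y² (m(B, y) = (B*y)*y + y = B*y² + y = y + B*y²)
P = 919 (P = 9/2 + (14 - (-15)*(1 - 8*(-15)))/2 = 9/2 + (14 - (-15)*(1 + 120))/2 = 9/2 + (14 - (-15)*121)/2 = 9/2 + (14 - 1*(-1815))/2 = 9/2 + (14 + 1815)/2 = 9/2 + (½)*1829 = 9/2 + 1829/2 = 919)
(7*6)*P + 159 = (7*6)*919 + 159 = 42*919 + 159 = 38598 + 159 = 38757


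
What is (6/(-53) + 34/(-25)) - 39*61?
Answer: -3154127/1325 ≈ -2380.5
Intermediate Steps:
(6/(-53) + 34/(-25)) - 39*61 = (6*(-1/53) + 34*(-1/25)) - 2379 = (-6/53 - 34/25) - 2379 = -1952/1325 - 2379 = -3154127/1325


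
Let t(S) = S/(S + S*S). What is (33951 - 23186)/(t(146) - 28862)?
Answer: -1582455/4242713 ≈ -0.37298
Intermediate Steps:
t(S) = S/(S + S²)
(33951 - 23186)/(t(146) - 28862) = (33951 - 23186)/(1/(1 + 146) - 28862) = 10765/(1/147 - 28862) = 10765/(-4242713/147) = 10765*(-147/4242713) = -1582455/4242713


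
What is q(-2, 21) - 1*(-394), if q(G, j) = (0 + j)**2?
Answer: 835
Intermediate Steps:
q(G, j) = j**2
q(-2, 21) - 1*(-394) = 21**2 - 1*(-394) = 441 + 394 = 835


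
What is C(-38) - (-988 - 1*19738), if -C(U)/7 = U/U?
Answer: 20719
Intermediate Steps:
C(U) = -7 (C(U) = -7*U/U = -7*1 = -7)
C(-38) - (-988 - 1*19738) = -7 - (-988 - 1*19738) = -7 - (-988 - 19738) = -7 - 1*(-20726) = -7 + 20726 = 20719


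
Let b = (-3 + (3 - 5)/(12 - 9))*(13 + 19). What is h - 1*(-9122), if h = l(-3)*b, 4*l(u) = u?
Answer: 9210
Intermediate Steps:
b = -352/3 (b = (-3 - 2/3)*32 = (-3 - 2*⅓)*32 = (-3 - ⅔)*32 = -11/3*32 = -352/3 ≈ -117.33)
l(u) = u/4
h = 88 (h = ((¼)*(-3))*(-352/3) = -¾*(-352/3) = 88)
h - 1*(-9122) = 88 - 1*(-9122) = 88 + 9122 = 9210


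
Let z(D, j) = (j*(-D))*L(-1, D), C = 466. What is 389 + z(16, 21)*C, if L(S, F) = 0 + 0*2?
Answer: 389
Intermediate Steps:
L(S, F) = 0 (L(S, F) = 0 + 0 = 0)
z(D, j) = 0 (z(D, j) = (j*(-D))*0 = -D*j*0 = 0)
389 + z(16, 21)*C = 389 + 0*466 = 389 + 0 = 389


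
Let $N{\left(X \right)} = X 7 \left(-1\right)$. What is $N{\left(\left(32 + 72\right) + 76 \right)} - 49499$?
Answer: $-50759$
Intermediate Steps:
$N{\left(X \right)} = - 7 X$ ($N{\left(X \right)} = 7 X \left(-1\right) = - 7 X$)
$N{\left(\left(32 + 72\right) + 76 \right)} - 49499 = - 7 \left(\left(32 + 72\right) + 76\right) - 49499 = - 7 \left(104 + 76\right) - 49499 = \left(-7\right) 180 - 49499 = -1260 - 49499 = -50759$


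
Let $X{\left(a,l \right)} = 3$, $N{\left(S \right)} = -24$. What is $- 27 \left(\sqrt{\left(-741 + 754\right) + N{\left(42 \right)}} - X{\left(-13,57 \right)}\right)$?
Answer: $81 - 27 i \sqrt{11} \approx 81.0 - 89.549 i$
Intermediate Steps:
$- 27 \left(\sqrt{\left(-741 + 754\right) + N{\left(42 \right)}} - X{\left(-13,57 \right)}\right) = - 27 \left(\sqrt{\left(-741 + 754\right) - 24} - 3\right) = - 27 \left(\sqrt{13 - 24} - 3\right) = - 27 \left(\sqrt{-11} - 3\right) = - 27 \left(i \sqrt{11} - 3\right) = - 27 \left(-3 + i \sqrt{11}\right) = 81 - 27 i \sqrt{11}$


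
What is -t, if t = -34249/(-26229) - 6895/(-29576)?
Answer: -1193797379/775748904 ≈ -1.5389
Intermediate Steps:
t = 1193797379/775748904 (t = -34249*(-1/26229) - 6895*(-1/29576) = 34249/26229 + 6895/29576 = 1193797379/775748904 ≈ 1.5389)
-t = -1*1193797379/775748904 = -1193797379/775748904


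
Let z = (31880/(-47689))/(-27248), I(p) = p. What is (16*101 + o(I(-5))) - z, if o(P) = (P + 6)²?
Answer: 262647258893/162428734 ≈ 1617.0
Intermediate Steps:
o(P) = (6 + P)²
z = 3985/162428734 (z = (31880*(-1/47689))*(-1/27248) = -31880/47689*(-1/27248) = 3985/162428734 ≈ 2.4534e-5)
(16*101 + o(I(-5))) - z = (16*101 + (6 - 5)²) - 1*3985/162428734 = (1616 + 1²) - 3985/162428734 = (1616 + 1) - 3985/162428734 = 1617 - 3985/162428734 = 262647258893/162428734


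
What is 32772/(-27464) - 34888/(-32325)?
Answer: -25297717/221943450 ≈ -0.11398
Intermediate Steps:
32772/(-27464) - 34888/(-32325) = 32772*(-1/27464) - 34888*(-1/32325) = -8193/6866 + 34888/32325 = -25297717/221943450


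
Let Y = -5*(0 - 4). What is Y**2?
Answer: 400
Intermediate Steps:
Y = 20 (Y = -5*(-4) = 20)
Y**2 = 20**2 = 400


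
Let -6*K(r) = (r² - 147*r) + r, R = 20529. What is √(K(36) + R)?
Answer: √21189 ≈ 145.56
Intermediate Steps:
K(r) = -r²/6 + 73*r/3 (K(r) = -((r² - 147*r) + r)/6 = -(r² - 146*r)/6 = -r²/6 + 73*r/3)
√(K(36) + R) = √((⅙)*36*(146 - 1*36) + 20529) = √((⅙)*36*(146 - 36) + 20529) = √((⅙)*36*110 + 20529) = √(660 + 20529) = √21189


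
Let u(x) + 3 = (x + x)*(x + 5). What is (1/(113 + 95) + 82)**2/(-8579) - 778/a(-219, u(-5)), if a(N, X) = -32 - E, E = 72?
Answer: 2485634943/371161856 ≈ 6.6969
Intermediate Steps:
u(x) = -3 + 2*x*(5 + x) (u(x) = -3 + (x + x)*(x + 5) = -3 + (2*x)*(5 + x) = -3 + 2*x*(5 + x))
a(N, X) = -104 (a(N, X) = -32 - 1*72 = -32 - 72 = -104)
(1/(113 + 95) + 82)**2/(-8579) - 778/a(-219, u(-5)) = (1/(113 + 95) + 82)**2/(-8579) - 778/(-104) = (1/208 + 82)**2*(-1/8579) - 778*(-1/104) = (1/208 + 82)**2*(-1/8579) + 389/52 = (17057/208)**2*(-1/8579) + 389/52 = (290941249/43264)*(-1/8579) + 389/52 = -290941249/371161856 + 389/52 = 2485634943/371161856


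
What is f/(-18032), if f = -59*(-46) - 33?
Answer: -383/2576 ≈ -0.14868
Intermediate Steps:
f = 2681 (f = 2714 - 33 = 2681)
f/(-18032) = 2681/(-18032) = 2681*(-1/18032) = -383/2576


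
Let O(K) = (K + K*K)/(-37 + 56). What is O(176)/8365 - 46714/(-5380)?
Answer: 151841747/17101406 ≈ 8.8789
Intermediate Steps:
O(K) = K/19 + K²/19 (O(K) = (K + K²)/19 = (K + K²)*(1/19) = K/19 + K²/19)
O(176)/8365 - 46714/(-5380) = ((1/19)*176*(1 + 176))/8365 - 46714/(-5380) = ((1/19)*176*177)*(1/8365) - 46714*(-1/5380) = (31152/19)*(1/8365) + 23357/2690 = 31152/158935 + 23357/2690 = 151841747/17101406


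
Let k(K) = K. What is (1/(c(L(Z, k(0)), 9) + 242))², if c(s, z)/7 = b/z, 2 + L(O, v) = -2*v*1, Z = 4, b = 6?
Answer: 9/547600 ≈ 1.6435e-5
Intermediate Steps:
L(O, v) = -2 - 2*v (L(O, v) = -2 - 2*v*1 = -2 - 2*v)
c(s, z) = 42/z (c(s, z) = 7*(6/z) = 42/z)
(1/(c(L(Z, k(0)), 9) + 242))² = (1/(42/9 + 242))² = (1/(42*(⅑) + 242))² = (1/(14/3 + 242))² = (1/(740/3))² = (3/740)² = 9/547600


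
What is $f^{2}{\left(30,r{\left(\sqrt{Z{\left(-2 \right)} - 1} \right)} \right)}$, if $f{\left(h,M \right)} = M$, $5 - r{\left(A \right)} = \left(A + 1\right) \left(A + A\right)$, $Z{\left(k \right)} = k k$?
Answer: $13 + 4 \sqrt{3} \approx 19.928$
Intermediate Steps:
$Z{\left(k \right)} = k^{2}$
$r{\left(A \right)} = 5 - 2 A \left(1 + A\right)$ ($r{\left(A \right)} = 5 - \left(A + 1\right) \left(A + A\right) = 5 - \left(1 + A\right) 2 A = 5 - 2 A \left(1 + A\right)$)
$f^{2}{\left(30,r{\left(\sqrt{Z{\left(-2 \right)} - 1} \right)} \right)} = \left(5 - 2 \sqrt{\left(-2\right)^{2} - 1} - 2 \left(\sqrt{\left(-2\right)^{2} - 1}\right)^{2}\right)^{2} = \left(5 - 2 \sqrt{4 - 1} - 2 \left(\sqrt{4 - 1}\right)^{2}\right)^{2} = \left(5 - 2 \sqrt{3} - 2 \left(\sqrt{3}\right)^{2}\right)^{2} = \left(5 - 2 \sqrt{3} - 6\right)^{2} = \left(-1 - 2 \sqrt{3}\right)^{2}$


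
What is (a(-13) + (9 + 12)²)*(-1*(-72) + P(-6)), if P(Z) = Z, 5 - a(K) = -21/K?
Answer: 381282/13 ≈ 29329.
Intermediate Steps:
a(K) = 5 + 21/K (a(K) = 5 - (-21)/K = 5 + 21/K)
(a(-13) + (9 + 12)²)*(-1*(-72) + P(-6)) = ((5 + 21/(-13)) + (9 + 12)²)*(-1*(-72) - 6) = ((5 + 21*(-1/13)) + 21²)*(72 - 6) = ((5 - 21/13) + 441)*66 = (44/13 + 441)*66 = (5777/13)*66 = 381282/13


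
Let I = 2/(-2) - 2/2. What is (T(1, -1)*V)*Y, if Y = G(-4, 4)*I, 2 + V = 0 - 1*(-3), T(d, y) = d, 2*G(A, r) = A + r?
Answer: 0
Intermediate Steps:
G(A, r) = A/2 + r/2 (G(A, r) = (A + r)/2 = A/2 + r/2)
I = -2 (I = 2*(-1/2) - 2*1/2 = -1 - 1 = -2)
V = 1 (V = -2 + (0 - 1*(-3)) = -2 + (0 + 3) = -2 + 3 = 1)
Y = 0 (Y = ((1/2)*(-4) + (1/2)*4)*(-2) = (-2 + 2)*(-2) = 0*(-2) = 0)
(T(1, -1)*V)*Y = (1*1)*0 = 1*0 = 0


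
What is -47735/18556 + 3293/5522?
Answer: -101243881/51233116 ≈ -1.9761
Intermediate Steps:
-47735/18556 + 3293/5522 = -101243881/51233116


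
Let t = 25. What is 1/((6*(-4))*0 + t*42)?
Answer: 1/1050 ≈ 0.00095238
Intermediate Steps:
1/((6*(-4))*0 + t*42) = 1/((6*(-4))*0 + 25*42) = 1/(-24*0 + 1050) = 1/(0 + 1050) = 1/1050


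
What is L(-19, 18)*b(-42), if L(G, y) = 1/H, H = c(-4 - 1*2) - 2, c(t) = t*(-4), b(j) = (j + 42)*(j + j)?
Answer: 0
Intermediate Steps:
b(j) = 2*j*(42 + j) (b(j) = (42 + j)*(2*j) = 2*j*(42 + j))
c(t) = -4*t
H = 22 (H = -4*(-4 - 1*2) - 2 = -4*(-4 - 2) - 2 = -4*(-6) - 2 = 24 - 2 = 22)
L(G, y) = 1/22
L(-19, 18)*b(-42) = (2*(-42)*(42 - 42))/22 = (2*(-42)*0)/22 = (1/22)*0 = 0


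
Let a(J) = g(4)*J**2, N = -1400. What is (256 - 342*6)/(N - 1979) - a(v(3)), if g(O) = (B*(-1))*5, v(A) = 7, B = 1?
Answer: 829651/3379 ≈ 245.53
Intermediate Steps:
g(O) = -5 (g(O) = (1*(-1))*5 = -1*5 = -5)
a(J) = -5*J**2
(256 - 342*6)/(N - 1979) - a(v(3)) = (256 - 342*6)/(-1400 - 1979) - (-5)*7**2 = (256 - 2052)/(-3379) - (-5)*49 = -1796*(-1/3379) - 1*(-245) = 1796/3379 + 245 = 829651/3379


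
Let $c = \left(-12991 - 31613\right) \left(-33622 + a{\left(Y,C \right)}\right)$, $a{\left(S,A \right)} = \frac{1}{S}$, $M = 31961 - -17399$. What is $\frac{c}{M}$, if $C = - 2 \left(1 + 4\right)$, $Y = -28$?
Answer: $\frac{1499677281}{49360} \approx 30382.0$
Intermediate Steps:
$C = -10$ ($C = \left(-2\right) 5 = -10$)
$M = 49360$ ($M = 31961 + 17399 = 49360$)
$c = 1499677281$ ($c = \left(-12991 - 31613\right) \left(-33622 + \frac{1}{-28}\right) = - 44604 \left(-33622 - \frac{1}{28}\right) = \left(-44604\right) \left(- \frac{941417}{28}\right) = 1499677281$)
$\frac{c}{M} = \frac{1499677281}{49360}$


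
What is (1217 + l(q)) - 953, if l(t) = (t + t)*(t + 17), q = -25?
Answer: 664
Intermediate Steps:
l(t) = 2*t*(17 + t) (l(t) = (2*t)*(17 + t) = 2*t*(17 + t))
(1217 + l(q)) - 953 = (1217 + 2*(-25)*(17 - 25)) - 953 = (1217 + 2*(-25)*(-8)) - 953 = (1217 + 400) - 953 = 1617 - 953 = 664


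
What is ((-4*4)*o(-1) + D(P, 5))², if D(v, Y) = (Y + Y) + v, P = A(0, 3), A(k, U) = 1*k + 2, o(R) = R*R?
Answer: 16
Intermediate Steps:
o(R) = R²
A(k, U) = 2 + k (A(k, U) = k + 2 = 2 + k)
P = 2 (P = 2 + 0 = 2)
D(v, Y) = v + 2*Y (D(v, Y) = 2*Y + v = v + 2*Y)
((-4*4)*o(-1) + D(P, 5))² = (-4*4*(-1)² + (2 + 2*5))² = (-16*1 + (2 + 10))² = (-16 + 12)² = (-4)² = 16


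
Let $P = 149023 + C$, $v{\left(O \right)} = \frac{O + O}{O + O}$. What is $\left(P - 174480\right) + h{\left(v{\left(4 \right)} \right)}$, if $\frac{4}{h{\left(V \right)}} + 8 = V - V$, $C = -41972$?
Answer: $- \frac{134859}{2} \approx -67430.0$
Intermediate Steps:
$v{\left(O \right)} = 1$ ($v{\left(O \right)} = \frac{2 O}{2 O} = 2 O \frac{1}{2 O} = 1$)
$h{\left(V \right)} = - \frac{1}{2}$ ($h{\left(V \right)} = \frac{4}{-8 + \left(V - V\right)} = \frac{4}{-8 + 0} = \frac{4}{-8} = 4 \left(- \frac{1}{8}\right) = - \frac{1}{2}$)
$P = 107051$ ($P = 149023 - 41972 = 107051$)
$\left(P - 174480\right) + h{\left(v{\left(4 \right)} \right)} = \left(107051 - 174480\right) - \frac{1}{2} = -67429 - \frac{1}{2} = - \frac{134859}{2}$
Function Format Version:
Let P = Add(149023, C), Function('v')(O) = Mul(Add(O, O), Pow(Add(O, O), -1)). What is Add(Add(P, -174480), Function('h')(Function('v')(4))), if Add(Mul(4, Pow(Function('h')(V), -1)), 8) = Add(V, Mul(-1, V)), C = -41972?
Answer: Rational(-134859, 2) ≈ -67430.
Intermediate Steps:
Function('v')(O) = 1 (Function('v')(O) = Mul(Mul(2, O), Pow(Mul(2, O), -1)) = Mul(Mul(2, O), Mul(Rational(1, 2), Pow(O, -1))) = 1)
Function('h')(V) = Rational(-1, 2) (Function('h')(V) = Mul(4, Pow(Add(-8, Add(V, Mul(-1, V))), -1)) = Mul(4, Pow(Add(-8, 0), -1)) = Mul(4, Pow(-8, -1)) = Mul(4, Rational(-1, 8)) = Rational(-1, 2))
P = 107051 (P = Add(149023, -41972) = 107051)
Add(Add(P, -174480), Function('h')(Function('v')(4))) = Add(Add(107051, -174480), Rational(-1, 2)) = Add(-67429, Rational(-1, 2)) = Rational(-134859, 2)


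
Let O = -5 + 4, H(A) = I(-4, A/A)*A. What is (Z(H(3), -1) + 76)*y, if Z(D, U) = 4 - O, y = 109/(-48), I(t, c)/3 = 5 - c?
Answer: -2943/16 ≈ -183.94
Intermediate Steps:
I(t, c) = 15 - 3*c (I(t, c) = 3*(5 - c) = 15 - 3*c)
H(A) = 12*A (H(A) = (15 - 3*A/A)*A = (15 - 3*1)*A = (15 - 3)*A = 12*A)
O = -1
y = -109/48 (y = 109*(-1/48) = -109/48 ≈ -2.2708)
Z(D, U) = 5 (Z(D, U) = 4 - 1*(-1) = 4 + 1 = 5)
(Z(H(3), -1) + 76)*y = (5 + 76)*(-109/48) = 81*(-109/48) = -2943/16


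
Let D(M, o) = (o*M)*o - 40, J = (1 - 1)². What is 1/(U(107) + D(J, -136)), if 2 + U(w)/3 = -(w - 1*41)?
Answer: -1/244 ≈ -0.0040984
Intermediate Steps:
J = 0 (J = 0² = 0)
D(M, o) = -40 + M*o² (D(M, o) = (M*o)*o - 40 = M*o² - 40 = -40 + M*o²)
U(w) = 117 - 3*w (U(w) = -6 + 3*(-(w - 1*41)) = -6 + 3*(-(w - 41)) = -6 + 3*(-(-41 + w)) = -6 + 3*(41 - w) = -6 + (123 - 3*w) = 117 - 3*w)
1/(U(107) + D(J, -136)) = 1/((117 - 3*107) + (-40 + 0*(-136)²)) = 1/((117 - 321) + (-40 + 0*18496)) = 1/(-204 + (-40 + 0)) = 1/(-204 - 40) = 1/(-244) = -1/244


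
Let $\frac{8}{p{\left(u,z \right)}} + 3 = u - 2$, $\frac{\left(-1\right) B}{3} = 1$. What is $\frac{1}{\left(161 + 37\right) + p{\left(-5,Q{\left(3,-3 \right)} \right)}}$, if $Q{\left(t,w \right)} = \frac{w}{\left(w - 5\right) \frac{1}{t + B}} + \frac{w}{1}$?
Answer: $\frac{5}{986} \approx 0.005071$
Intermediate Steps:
$B = -3$ ($B = \left(-3\right) 1 = -3$)
$Q{\left(t,w \right)} = w + \frac{w \left(-3 + t\right)}{-5 + w}$ ($Q{\left(t,w \right)} = \frac{w}{\left(w - 5\right) \frac{1}{t - 3}} + \frac{w}{1} = \frac{w}{\left(-5 + w\right) \frac{1}{-3 + t}} + w 1 = \frac{w}{\frac{1}{-3 + t} \left(-5 + w\right)} + w = w \frac{-3 + t}{-5 + w} + w = \frac{w \left(-3 + t\right)}{-5 + w} + w = w + \frac{w \left(-3 + t\right)}{-5 + w}$)
$p{\left(u,z \right)} = \frac{8}{-5 + u}$ ($p{\left(u,z \right)} = \frac{8}{-3 + \left(u - 2\right)} = \frac{8}{-3 + \left(-2 + u\right)} = \frac{8}{-5 + u}$)
$\frac{1}{\left(161 + 37\right) + p{\left(-5,Q{\left(3,-3 \right)} \right)}} = \frac{1}{\left(161 + 37\right) + \frac{8}{-5 - 5}} = \frac{1}{198 + \frac{8}{-10}} = \frac{1}{198 + 8 \left(- \frac{1}{10}\right)} = \frac{1}{198 - \frac{4}{5}} = \frac{1}{\frac{986}{5}} = \frac{5}{986}$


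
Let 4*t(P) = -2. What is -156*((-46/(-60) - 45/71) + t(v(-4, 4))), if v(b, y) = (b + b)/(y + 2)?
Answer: 20332/355 ≈ 57.273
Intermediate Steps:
v(b, y) = 2*b/(2 + y) (v(b, y) = (2*b)/(2 + y) = 2*b/(2 + y))
t(P) = -1/2 (t(P) = (1/4)*(-2) = -1/2)
-156*((-46/(-60) - 45/71) + t(v(-4, 4))) = -156*((-46/(-60) - 45/71) - 1/2) = -156*((-46*(-1/60) - 45*1/71) - 1/2) = -156*((23/30 - 45/71) - 1/2) = -156*(283/2130 - 1/2) = -156*(-391/1065) = 20332/355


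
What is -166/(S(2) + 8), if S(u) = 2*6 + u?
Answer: -83/11 ≈ -7.5455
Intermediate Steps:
S(u) = 12 + u
-166/(S(2) + 8) = -166/((12 + 2) + 8) = -166/(14 + 8) = -166/22 = (1/22)*(-166) = -83/11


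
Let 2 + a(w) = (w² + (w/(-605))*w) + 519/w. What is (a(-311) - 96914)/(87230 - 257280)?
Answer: 67084451/31995757750 ≈ 0.0020967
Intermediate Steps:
a(w) = -2 + 519/w + 604*w²/605 (a(w) = -2 + ((w² + (w/(-605))*w) + 519/w) = -2 + ((w² + (w*(-1/605))*w) + 519/w) = -2 + ((w² + (-w/605)*w) + 519/w) = -2 + ((w² - w²/605) + 519/w) = -2 + (604*w²/605 + 519/w) = -2 + (519/w + 604*w²/605) = -2 + 519/w + 604*w²/605)
(a(-311) - 96914)/(87230 - 257280) = ((-2 + 519/(-311) + (604/605)*(-311)²) - 96914)/(87230 - 257280) = ((-2 + 519*(-1/311) + (604/605)*96721) - 96914)/(-170050) = ((-2 - 519/311 + 58419484/605) - 96914)*(-1/170050) = (18167769219/188155 - 96914)*(-1/170050) = -67084451/188155*(-1/170050) = 67084451/31995757750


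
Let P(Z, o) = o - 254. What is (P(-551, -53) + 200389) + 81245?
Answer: 281327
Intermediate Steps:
P(Z, o) = -254 + o
(P(-551, -53) + 200389) + 81245 = ((-254 - 53) + 200389) + 81245 = (-307 + 200389) + 81245 = 200082 + 81245 = 281327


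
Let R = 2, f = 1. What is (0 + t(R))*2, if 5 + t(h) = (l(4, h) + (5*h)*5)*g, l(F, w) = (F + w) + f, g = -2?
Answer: -238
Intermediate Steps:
l(F, w) = 1 + F + w (l(F, w) = (F + w) + 1 = 1 + F + w)
t(h) = -15 - 52*h (t(h) = -5 + ((1 + 4 + h) + (5*h)*5)*(-2) = -5 + ((5 + h) + 25*h)*(-2) = -5 + (5 + 26*h)*(-2) = -5 + (-10 - 52*h) = -15 - 52*h)
(0 + t(R))*2 = (0 + (-15 - 52*2))*2 = (0 + (-15 - 104))*2 = (0 - 119)*2 = -119*2 = -238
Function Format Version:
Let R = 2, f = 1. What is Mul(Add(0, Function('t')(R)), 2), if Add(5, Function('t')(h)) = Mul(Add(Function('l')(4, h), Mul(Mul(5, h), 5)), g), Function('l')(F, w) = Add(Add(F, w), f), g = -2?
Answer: -238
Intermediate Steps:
Function('l')(F, w) = Add(1, F, w) (Function('l')(F, w) = Add(Add(F, w), 1) = Add(1, F, w))
Function('t')(h) = Add(-15, Mul(-52, h)) (Function('t')(h) = Add(-5, Mul(Add(Add(1, 4, h), Mul(Mul(5, h), 5)), -2)) = Add(-5, Mul(Add(Add(5, h), Mul(25, h)), -2)) = Add(-5, Mul(Add(5, Mul(26, h)), -2)) = Add(-5, Add(-10, Mul(-52, h))) = Add(-15, Mul(-52, h)))
Mul(Add(0, Function('t')(R)), 2) = Mul(Add(0, Add(-15, Mul(-52, 2))), 2) = Mul(Add(0, Add(-15, -104)), 2) = Mul(Add(0, -119), 2) = Mul(-119, 2) = -238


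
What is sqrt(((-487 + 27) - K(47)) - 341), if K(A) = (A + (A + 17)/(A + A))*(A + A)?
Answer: 3*I*sqrt(587) ≈ 72.684*I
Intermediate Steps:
K(A) = 2*A*(A + (17 + A)/(2*A)) (K(A) = (A + (17 + A)/((2*A)))*(2*A) = (A + (17 + A)*(1/(2*A)))*(2*A) = (A + (17 + A)/(2*A))*(2*A) = 2*A*(A + (17 + A)/(2*A)))
sqrt(((-487 + 27) - K(47)) - 341) = sqrt(((-487 + 27) - (17 + 47 + 2*47**2)) - 341) = sqrt((-460 - (17 + 47 + 2*2209)) - 341) = sqrt((-460 - (17 + 47 + 4418)) - 341) = sqrt((-460 - 1*4482) - 341) = sqrt((-460 - 4482) - 341) = sqrt(-4942 - 341) = sqrt(-5283) = 3*I*sqrt(587)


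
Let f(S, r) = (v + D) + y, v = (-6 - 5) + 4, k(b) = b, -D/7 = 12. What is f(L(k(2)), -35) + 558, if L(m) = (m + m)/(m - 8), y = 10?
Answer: 477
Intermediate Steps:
D = -84 (D = -7*12 = -84)
L(m) = 2*m/(-8 + m) (L(m) = (2*m)/(-8 + m) = 2*m/(-8 + m))
v = -7 (v = -11 + 4 = -7)
f(S, r) = -81 (f(S, r) = (-7 - 84) + 10 = -91 + 10 = -81)
f(L(k(2)), -35) + 558 = -81 + 558 = 477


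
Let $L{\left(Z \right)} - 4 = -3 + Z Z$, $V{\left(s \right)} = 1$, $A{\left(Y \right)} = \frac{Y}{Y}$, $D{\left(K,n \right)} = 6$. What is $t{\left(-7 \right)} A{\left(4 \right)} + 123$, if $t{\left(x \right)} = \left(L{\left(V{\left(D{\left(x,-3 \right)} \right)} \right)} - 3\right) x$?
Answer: $130$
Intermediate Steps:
$A{\left(Y \right)} = 1$
$L{\left(Z \right)} = 1 + Z^{2}$ ($L{\left(Z \right)} = 4 + \left(-3 + Z Z\right) = 4 + \left(-3 + Z^{2}\right) = 1 + Z^{2}$)
$t{\left(x \right)} = - x$ ($t{\left(x \right)} = \left(\left(1 + 1^{2}\right) - 3\right) x = \left(\left(1 + 1\right) - 3\right) x = \left(2 - 3\right) x = - x$)
$t{\left(-7 \right)} A{\left(4 \right)} + 123 = \left(-1\right) \left(-7\right) 1 + 123 = 7 \cdot 1 + 123 = 7 + 123 = 130$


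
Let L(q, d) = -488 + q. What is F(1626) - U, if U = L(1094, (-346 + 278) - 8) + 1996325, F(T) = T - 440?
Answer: -1995745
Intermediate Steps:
F(T) = -440 + T
U = 1996931 (U = (-488 + 1094) + 1996325 = 606 + 1996325 = 1996931)
F(1626) - U = (-440 + 1626) - 1*1996931 = 1186 - 1996931 = -1995745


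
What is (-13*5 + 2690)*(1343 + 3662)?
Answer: 13138125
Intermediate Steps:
(-13*5 + 2690)*(1343 + 3662) = (-65 + 2690)*5005 = 2625*5005 = 13138125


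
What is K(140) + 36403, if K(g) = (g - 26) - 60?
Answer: 36457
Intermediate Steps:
K(g) = -86 + g (K(g) = (-26 + g) - 60 = -86 + g)
K(140) + 36403 = (-86 + 140) + 36403 = 54 + 36403 = 36457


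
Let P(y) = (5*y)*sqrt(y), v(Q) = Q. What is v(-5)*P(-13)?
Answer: 325*I*sqrt(13) ≈ 1171.8*I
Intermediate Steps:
P(y) = 5*y**(3/2)
v(-5)*P(-13) = -25*(-13)**(3/2) = -25*(-13*I*sqrt(13)) = -(-325)*I*sqrt(13) = 325*I*sqrt(13)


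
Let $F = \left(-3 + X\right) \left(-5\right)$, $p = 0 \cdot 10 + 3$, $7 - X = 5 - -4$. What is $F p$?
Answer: $75$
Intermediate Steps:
$X = -2$ ($X = 7 - \left(5 - -4\right) = 7 - \left(5 + 4\right) = 7 - 9 = -2$)
$p = 3$ ($p = 0 + 3 = 3$)
$F = 25$ ($F = \left(-3 - 2\right) \left(-5\right) = \left(-5\right) \left(-5\right) = 25$)
$F p = 25 \cdot 3 = 75$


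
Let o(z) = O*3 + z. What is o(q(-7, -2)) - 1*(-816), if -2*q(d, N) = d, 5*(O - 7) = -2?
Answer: 8393/10 ≈ 839.30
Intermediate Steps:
O = 33/5 (O = 7 + (1/5)*(-2) = 7 - 2/5 = 33/5 ≈ 6.6000)
q(d, N) = -d/2
o(z) = 99/5 + z (o(z) = (33/5)*3 + z = 99/5 + z)
o(q(-7, -2)) - 1*(-816) = (99/5 - 1/2*(-7)) - 1*(-816) = (99/5 + 7/2) + 816 = 233/10 + 816 = 8393/10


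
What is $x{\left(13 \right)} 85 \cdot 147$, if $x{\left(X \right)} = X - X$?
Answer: $0$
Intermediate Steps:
$x{\left(X \right)} = 0$
$x{\left(13 \right)} 85 \cdot 147 = 0 \cdot 85 \cdot 147 = 0 \cdot 147 = 0$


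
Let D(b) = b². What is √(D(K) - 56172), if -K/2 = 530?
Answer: 2*√266857 ≈ 1033.2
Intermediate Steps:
K = -1060 (K = -2*530 = -1060)
√(D(K) - 56172) = √((-1060)² - 56172) = √(1123600 - 56172) = √1067428 = 2*√266857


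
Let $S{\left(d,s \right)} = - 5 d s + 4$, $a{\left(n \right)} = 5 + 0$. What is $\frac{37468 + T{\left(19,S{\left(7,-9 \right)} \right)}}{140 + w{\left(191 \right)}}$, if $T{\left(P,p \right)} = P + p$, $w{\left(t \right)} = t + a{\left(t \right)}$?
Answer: $\frac{6301}{56} \approx 112.52$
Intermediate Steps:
$a{\left(n \right)} = 5$
$S{\left(d,s \right)} = 4 - 5 d s$ ($S{\left(d,s \right)} = - 5 d s + 4 = 4 - 5 d s$)
$w{\left(t \right)} = 5 + t$ ($w{\left(t \right)} = t + 5 = 5 + t$)
$\frac{37468 + T{\left(19,S{\left(7,-9 \right)} \right)}}{140 + w{\left(191 \right)}} = \frac{37468 + \left(19 - \left(-4 + 35 \left(-9\right)\right)\right)}{140 + \left(5 + 191\right)} = \frac{37468 + \left(19 + \left(4 + 315\right)\right)}{140 + 196} = \frac{37468 + \left(19 + 319\right)}{336} = \left(37468 + 338\right) \frac{1}{336} = 37806 \cdot \frac{1}{336} = \frac{6301}{56}$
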